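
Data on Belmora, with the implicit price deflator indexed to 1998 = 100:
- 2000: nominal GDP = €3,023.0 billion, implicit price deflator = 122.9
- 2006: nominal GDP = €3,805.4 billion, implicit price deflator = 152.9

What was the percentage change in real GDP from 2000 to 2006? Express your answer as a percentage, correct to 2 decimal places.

1.18%

Real GDP 2000 = 3023.0 / 1.229 = 2459.72.
Real GDP 2006 = 3805.4 / 1.529 = 2488.82.
Real growth = 2488.82 / 2459.72 − 1 = 0.0118.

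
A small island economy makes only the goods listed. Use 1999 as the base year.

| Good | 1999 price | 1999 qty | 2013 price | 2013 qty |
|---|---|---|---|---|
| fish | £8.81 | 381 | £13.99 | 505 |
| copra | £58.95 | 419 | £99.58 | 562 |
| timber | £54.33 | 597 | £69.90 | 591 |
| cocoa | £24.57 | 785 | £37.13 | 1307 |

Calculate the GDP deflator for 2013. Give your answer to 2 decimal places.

150.16

Nominal GDP 2013 = 13.99·505 + 99.58·562 + 69.90·591 + 37.13·1307 = 152868.72.
Real GDP 2013 (at 1999 prices) = 8.81·505 + 58.95·562 + 54.33·591 + 24.57·1307 = 101800.97.
Deflator = Nominal/Real × 100 = 152868.72/101800.97 × 100 = 150.164.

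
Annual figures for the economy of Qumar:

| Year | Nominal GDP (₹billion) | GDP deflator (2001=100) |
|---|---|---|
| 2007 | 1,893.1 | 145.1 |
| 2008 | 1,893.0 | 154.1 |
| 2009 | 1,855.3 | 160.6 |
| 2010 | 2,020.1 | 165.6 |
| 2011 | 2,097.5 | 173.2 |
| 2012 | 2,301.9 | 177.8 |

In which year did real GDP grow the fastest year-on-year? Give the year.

2012

2008: real = 1893.0/1.541 = 1228.42; growth vs 2007 (1304.69) = -5.85%.
2009: real = 1855.3/1.606 = 1155.23; growth vs 2008 (1228.42) = -5.96%.
2010: real = 2020.1/1.656 = 1219.87; growth vs 2009 (1155.23) = 5.60%.
2011: real = 2097.5/1.732 = 1211.03; growth vs 2010 (1219.87) = -0.72%.
2012: real = 2301.9/1.778 = 1294.66; growth vs 2011 (1211.03) = 6.91%.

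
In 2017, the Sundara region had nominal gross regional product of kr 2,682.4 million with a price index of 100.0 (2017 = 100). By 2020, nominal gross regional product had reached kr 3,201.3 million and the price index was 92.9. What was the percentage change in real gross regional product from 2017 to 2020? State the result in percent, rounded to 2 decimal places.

28.47%

Deflate each year: 2017 → 2682.4/1.000 = 2682.40; 2020 → 3201.3/0.929 = 3445.96.
So real gross regional product changed by 3445.96/2682.40 − 1 = 0.2847, i.e. 28.47%.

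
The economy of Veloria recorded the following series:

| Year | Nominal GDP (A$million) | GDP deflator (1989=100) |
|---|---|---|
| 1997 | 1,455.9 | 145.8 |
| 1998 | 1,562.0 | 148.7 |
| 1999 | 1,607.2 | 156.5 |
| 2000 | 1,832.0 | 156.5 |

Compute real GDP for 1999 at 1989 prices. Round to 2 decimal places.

Real GDP 1999 = 1607.2 / 1.565 = 1026.96.

A$1,026.96 million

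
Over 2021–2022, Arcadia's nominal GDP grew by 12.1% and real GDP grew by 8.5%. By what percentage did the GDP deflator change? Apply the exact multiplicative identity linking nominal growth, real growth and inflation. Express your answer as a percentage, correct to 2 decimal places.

(1 + g_nom) = (1 + g_real)(1 + π), so π = 1.1210 / 1.0850 − 1 = 0.03318.

3.32%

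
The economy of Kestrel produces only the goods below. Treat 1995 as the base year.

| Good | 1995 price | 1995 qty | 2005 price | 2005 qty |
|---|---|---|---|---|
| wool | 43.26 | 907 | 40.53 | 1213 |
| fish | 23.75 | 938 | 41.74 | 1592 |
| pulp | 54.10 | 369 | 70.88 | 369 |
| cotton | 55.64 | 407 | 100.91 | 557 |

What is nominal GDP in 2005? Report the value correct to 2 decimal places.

Nominal GDP 2005 = Σ (p_2005 × q_2005) = 40.53·1213 + 41.74·1592 + 70.88·369 + 100.91·557 = 197974.56.

197974.56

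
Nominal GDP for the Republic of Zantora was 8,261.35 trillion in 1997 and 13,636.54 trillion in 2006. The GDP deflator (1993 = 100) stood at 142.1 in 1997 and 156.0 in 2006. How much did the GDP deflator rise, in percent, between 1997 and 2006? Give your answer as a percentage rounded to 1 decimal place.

Price-level change = 156.0 / 142.1 − 1 = 0.0978.

9.8%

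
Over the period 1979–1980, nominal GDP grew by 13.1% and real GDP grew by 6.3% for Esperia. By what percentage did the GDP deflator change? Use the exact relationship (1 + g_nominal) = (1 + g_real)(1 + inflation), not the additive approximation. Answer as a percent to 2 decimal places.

(1 + g_nom) = (1 + g_real)(1 + π), so π = 1.1310 / 1.0630 − 1 = 0.06397.

6.40%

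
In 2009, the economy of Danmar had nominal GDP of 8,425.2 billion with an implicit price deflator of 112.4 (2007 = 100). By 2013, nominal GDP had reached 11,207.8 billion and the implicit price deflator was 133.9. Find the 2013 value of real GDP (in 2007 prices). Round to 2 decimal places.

8,370.28 billion

Real GDP = Nominal / (implicit price deflator/100) = 11207.8 / 1.339 = 8370.28.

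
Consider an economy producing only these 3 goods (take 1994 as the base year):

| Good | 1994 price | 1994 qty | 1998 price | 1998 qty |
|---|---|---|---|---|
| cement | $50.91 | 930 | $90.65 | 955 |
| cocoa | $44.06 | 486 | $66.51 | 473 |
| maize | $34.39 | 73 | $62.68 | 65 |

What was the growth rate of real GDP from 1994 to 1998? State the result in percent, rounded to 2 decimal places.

Real GDP 1994 = Nominal GDP 1994 = 50.91·930 + 44.06·486 + 34.39·73 = 71269.93.
Real GDP 1998 (at 1994 prices) = 50.91·955 + 44.06·473 + 34.39·65 = 71694.78.
Real growth = 71694.78/71269.93 − 1 = 0.0060.

0.60%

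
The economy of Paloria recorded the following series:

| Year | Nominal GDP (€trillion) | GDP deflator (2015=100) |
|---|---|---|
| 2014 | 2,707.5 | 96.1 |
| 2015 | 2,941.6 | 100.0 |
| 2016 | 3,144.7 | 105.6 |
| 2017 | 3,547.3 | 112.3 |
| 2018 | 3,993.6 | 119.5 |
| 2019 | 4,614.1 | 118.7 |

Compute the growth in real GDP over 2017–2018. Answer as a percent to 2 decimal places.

5.80%

Real GDP 2017 = 3547.3/1.123 = 3158.77.
Real GDP 2018 = 3993.6/1.195 = 3341.92.
Change = 3341.92/3158.77 − 1 = 0.0580.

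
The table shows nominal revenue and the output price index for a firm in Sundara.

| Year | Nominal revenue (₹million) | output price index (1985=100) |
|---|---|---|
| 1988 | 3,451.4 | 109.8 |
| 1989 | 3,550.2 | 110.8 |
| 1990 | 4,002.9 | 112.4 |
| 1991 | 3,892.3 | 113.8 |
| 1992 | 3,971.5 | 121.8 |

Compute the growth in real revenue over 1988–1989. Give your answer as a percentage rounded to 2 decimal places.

1.93%

Real revenue 1988 = 3451.4/1.098 = 3143.35.
Real revenue 1989 = 3550.2/1.108 = 3204.15.
Change = 3204.15/3143.35 − 1 = 0.0193.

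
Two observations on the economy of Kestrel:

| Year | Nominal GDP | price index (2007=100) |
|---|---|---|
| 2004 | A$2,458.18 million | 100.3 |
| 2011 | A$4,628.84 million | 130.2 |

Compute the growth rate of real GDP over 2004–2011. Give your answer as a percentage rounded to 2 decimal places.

Deflate each year: 2004 → 2458.18/1.003 = 2450.83; 2011 → 4628.84/1.302 = 3555.18.
So real GDP changed by 3555.18/2450.83 − 1 = 0.4506, i.e. 45.06%.

45.06%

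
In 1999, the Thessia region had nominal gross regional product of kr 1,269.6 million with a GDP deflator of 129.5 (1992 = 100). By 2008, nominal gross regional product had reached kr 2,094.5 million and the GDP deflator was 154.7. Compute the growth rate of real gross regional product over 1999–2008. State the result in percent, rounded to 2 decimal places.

38.10%

Deflate each year: 1999 → 1269.6/1.295 = 980.39; 2008 → 2094.5/1.547 = 1353.91.
So real gross regional product changed by 1353.91/980.39 − 1 = 0.3810, i.e. 38.10%.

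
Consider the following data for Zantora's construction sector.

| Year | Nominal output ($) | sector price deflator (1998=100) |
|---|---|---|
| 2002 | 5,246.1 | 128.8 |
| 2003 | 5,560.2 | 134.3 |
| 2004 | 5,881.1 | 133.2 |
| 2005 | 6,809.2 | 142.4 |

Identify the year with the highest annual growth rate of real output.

2003: real = 5560.2/1.343 = 4140.13; growth vs 2002 (4073.06) = 1.65%.
2004: real = 5881.1/1.332 = 4415.24; growth vs 2003 (4140.13) = 6.64%.
2005: real = 6809.2/1.424 = 4781.74; growth vs 2004 (4415.24) = 8.30%.

2005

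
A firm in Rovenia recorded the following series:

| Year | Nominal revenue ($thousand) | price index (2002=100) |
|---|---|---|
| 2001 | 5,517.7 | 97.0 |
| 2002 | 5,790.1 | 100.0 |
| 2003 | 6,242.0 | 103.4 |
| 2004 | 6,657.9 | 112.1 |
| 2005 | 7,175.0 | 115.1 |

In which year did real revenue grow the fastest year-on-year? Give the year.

2002: real = 5790.1/1.000 = 5790.10; growth vs 2001 (5688.35) = 1.79%.
2003: real = 6242.0/1.034 = 6036.75; growth vs 2002 (5790.10) = 4.26%.
2004: real = 6657.9/1.121 = 5939.25; growth vs 2003 (6036.75) = -1.62%.
2005: real = 7175.0/1.151 = 6233.71; growth vs 2004 (5939.25) = 4.96%.

2005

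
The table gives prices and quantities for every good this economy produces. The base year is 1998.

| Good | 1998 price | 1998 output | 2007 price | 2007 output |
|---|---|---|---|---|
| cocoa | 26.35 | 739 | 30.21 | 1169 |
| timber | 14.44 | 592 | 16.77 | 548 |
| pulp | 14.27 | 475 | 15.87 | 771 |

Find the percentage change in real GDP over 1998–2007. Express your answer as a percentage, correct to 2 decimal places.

Real GDP 1998 = Nominal GDP 1998 = 26.35·739 + 14.44·592 + 14.27·475 = 34799.38.
Real GDP 2007 (at 1998 prices) = 26.35·1169 + 14.44·548 + 14.27·771 = 49718.44.
Real growth = 49718.44/34799.38 − 1 = 0.4287.

42.87%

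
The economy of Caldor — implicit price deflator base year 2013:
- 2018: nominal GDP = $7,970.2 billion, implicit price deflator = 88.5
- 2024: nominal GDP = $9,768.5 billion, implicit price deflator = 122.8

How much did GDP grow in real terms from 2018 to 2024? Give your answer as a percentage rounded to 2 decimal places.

Deflate each year: 2018 → 7970.2/0.885 = 9005.88; 2024 → 9768.5/1.228 = 7954.80.
So real GDP changed by 7954.80/9005.88 − 1 = -0.1167, i.e. -11.67%.

-11.67%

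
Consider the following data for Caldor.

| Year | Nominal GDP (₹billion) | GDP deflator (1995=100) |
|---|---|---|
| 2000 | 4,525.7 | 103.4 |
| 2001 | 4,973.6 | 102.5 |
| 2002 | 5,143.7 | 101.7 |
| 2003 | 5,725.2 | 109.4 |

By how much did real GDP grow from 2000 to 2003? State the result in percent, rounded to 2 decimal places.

19.57%

Real GDP 2000 = 4525.7/1.034 = 4376.89.
Real GDP 2003 = 5725.2/1.094 = 5233.27.
Change = 5233.27/4376.89 − 1 = 0.1957.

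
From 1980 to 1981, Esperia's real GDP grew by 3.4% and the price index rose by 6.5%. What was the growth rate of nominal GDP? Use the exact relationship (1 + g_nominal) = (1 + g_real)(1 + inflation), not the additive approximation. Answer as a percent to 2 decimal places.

(1 + g_nom) = (1 + g_real)(1 + π) = 1.0340 × 1.0650 = 1.10121.

10.12%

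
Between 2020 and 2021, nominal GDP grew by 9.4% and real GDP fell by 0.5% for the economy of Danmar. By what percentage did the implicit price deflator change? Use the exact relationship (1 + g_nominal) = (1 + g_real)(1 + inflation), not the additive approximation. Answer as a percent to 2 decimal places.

9.95%

(1 + g_nom) = (1 + g_real)(1 + π), so π = 1.0940 / 0.9950 − 1 = 0.09950.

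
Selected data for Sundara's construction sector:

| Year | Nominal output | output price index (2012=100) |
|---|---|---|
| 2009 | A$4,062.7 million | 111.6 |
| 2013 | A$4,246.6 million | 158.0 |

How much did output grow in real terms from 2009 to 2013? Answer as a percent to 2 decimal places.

-26.17%

Deflate each year: 2009 → 4062.7/1.116 = 3640.41; 2013 → 4246.6/1.580 = 2687.72.
So real output changed by 2687.72/3640.41 − 1 = -0.2617, i.e. -26.17%.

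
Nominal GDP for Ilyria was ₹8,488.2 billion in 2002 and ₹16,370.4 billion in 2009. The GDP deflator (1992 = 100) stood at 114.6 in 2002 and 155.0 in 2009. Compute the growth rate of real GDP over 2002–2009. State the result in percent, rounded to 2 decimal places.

42.59%

Deflate each year: 2002 → 8488.2/1.146 = 7406.81; 2009 → 16370.4/1.550 = 10561.55.
So real GDP changed by 10561.55/7406.81 − 1 = 0.4259, i.e. 42.59%.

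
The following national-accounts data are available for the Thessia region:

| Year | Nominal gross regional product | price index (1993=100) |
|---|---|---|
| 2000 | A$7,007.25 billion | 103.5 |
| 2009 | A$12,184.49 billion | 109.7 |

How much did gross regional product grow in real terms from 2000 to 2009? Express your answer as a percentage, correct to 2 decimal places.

64.06%

Deflate each year: 2000 → 7007.25/1.035 = 6770.29; 2009 → 12184.49/1.097 = 11107.10.
So real gross regional product changed by 11107.10/6770.29 − 1 = 0.6406, i.e. 64.06%.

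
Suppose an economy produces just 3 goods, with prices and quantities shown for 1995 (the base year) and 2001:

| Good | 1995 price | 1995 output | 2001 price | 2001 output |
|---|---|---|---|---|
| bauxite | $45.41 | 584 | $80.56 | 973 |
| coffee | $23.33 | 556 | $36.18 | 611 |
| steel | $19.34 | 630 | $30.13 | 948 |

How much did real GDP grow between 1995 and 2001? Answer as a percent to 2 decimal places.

Real GDP 1995 = Nominal GDP 1995 = 45.41·584 + 23.33·556 + 19.34·630 = 51675.12.
Real GDP 2001 (at 1995 prices) = 45.41·973 + 23.33·611 + 19.34·948 = 76772.88.
Real growth = 76772.88/51675.12 − 1 = 0.4857.

48.57%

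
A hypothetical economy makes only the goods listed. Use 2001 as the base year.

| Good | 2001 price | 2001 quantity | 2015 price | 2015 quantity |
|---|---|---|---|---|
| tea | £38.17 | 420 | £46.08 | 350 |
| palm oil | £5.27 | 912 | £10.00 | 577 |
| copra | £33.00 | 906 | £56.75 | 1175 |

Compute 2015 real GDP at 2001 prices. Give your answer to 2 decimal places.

Real GDP 2015 = Σ (p_2001 × q_2015) = 38.17·350 + 5.27·577 + 33.00·1175 = 55175.29.

£55175.29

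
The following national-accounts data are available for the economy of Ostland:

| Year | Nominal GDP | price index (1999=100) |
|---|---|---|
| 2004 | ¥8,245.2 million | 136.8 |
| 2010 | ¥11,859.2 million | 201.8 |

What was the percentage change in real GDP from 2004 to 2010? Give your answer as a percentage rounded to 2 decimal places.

-2.50%

Real GDP 2004 = 8245.2 / 1.368 = 6027.19.
Real GDP 2010 = 11859.2 / 2.018 = 5876.71.
Real growth = 5876.71 / 6027.19 − 1 = -0.0250.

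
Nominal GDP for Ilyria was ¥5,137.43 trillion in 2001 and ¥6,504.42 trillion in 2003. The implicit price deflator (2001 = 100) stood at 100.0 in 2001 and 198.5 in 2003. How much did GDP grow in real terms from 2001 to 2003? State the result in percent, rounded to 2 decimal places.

-36.22%

Real GDP 2001 = 5137.43 / 1.000 = 5137.43.
Real GDP 2003 = 6504.42 / 1.985 = 3276.79.
Real growth = 3276.79 / 5137.43 − 1 = -0.3622.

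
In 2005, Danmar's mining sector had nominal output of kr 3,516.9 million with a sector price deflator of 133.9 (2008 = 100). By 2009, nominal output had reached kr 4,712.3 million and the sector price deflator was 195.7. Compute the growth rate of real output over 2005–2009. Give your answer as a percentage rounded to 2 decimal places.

-8.32%

Real output 2005 = 3516.9 / 1.339 = 2626.51.
Real output 2009 = 4712.3 / 1.957 = 2407.92.
Real growth = 2407.92 / 2626.51 − 1 = -0.0832.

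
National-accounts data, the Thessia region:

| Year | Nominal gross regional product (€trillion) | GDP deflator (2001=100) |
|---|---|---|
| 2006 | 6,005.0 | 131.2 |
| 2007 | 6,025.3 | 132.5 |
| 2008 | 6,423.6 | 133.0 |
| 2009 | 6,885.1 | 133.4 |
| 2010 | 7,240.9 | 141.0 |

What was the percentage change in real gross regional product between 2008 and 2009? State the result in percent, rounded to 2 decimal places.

6.86%

Real gross regional product 2008 = 6423.6/1.330 = 4829.77.
Real gross regional product 2009 = 6885.1/1.334 = 5161.24.
Change = 5161.24/4829.77 − 1 = 0.0686.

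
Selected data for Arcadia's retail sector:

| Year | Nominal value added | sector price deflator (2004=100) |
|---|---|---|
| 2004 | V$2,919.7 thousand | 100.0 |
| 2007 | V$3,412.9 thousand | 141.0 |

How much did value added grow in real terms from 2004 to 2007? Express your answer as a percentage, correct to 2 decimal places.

-17.10%

Real value added 2004 = 2919.7 / 1.000 = 2919.70.
Real value added 2007 = 3412.9 / 1.410 = 2420.50.
Real growth = 2420.50 / 2919.70 − 1 = -0.1710.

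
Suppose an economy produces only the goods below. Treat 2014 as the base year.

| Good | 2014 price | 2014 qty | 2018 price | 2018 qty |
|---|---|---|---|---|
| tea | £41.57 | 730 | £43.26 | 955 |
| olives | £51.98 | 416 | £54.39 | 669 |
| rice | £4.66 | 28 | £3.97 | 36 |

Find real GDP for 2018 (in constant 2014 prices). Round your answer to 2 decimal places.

Real GDP 2018 = Σ (p_2014 × q_2018) = 41.57·955 + 51.98·669 + 4.66·36 = 74641.73.

£74641.73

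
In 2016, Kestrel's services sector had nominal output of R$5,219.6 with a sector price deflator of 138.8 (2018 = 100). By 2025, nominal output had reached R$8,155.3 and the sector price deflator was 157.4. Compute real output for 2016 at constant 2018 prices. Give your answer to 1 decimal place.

R$3,760.5

Real output = Nominal / (sector price deflator/100) = 5219.6 / 1.388 = 3760.52.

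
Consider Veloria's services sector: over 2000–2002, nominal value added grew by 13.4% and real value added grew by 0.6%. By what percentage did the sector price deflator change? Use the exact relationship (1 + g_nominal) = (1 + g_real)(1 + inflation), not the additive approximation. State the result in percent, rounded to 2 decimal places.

12.72%

(1 + g_nom) = (1 + g_real)(1 + π), so π = 1.1340 / 1.0060 − 1 = 0.12724.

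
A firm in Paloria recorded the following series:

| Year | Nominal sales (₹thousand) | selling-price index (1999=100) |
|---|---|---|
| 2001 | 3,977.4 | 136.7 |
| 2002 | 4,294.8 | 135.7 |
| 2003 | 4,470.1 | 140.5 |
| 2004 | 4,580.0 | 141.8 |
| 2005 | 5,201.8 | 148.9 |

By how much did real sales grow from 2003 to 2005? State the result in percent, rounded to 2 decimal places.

9.80%

Real sales 2003 = 4470.1/1.405 = 3181.57.
Real sales 2005 = 5201.8/1.489 = 3493.49.
Change = 3493.49/3181.57 − 1 = 0.0980.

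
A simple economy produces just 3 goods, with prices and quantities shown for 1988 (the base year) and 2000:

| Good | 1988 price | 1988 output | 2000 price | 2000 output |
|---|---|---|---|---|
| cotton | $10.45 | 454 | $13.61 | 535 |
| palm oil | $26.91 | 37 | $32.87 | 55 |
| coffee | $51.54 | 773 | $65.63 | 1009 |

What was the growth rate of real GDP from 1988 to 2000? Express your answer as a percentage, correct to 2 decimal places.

29.61%

Real GDP 1988 = Nominal GDP 1988 = 10.45·454 + 26.91·37 + 51.54·773 = 45580.39.
Real GDP 2000 (at 1988 prices) = 10.45·535 + 26.91·55 + 51.54·1009 = 59074.66.
Real growth = 59074.66/45580.39 − 1 = 0.2961.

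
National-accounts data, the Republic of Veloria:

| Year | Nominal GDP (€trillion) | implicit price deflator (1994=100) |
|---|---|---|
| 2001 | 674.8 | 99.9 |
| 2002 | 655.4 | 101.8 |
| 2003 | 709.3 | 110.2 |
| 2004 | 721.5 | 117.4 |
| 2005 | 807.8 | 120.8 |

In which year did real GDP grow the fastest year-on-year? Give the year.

2005

2002: real = 655.4/1.018 = 643.81; growth vs 2001 (675.48) = -4.69%.
2003: real = 709.3/1.102 = 643.65; growth vs 2002 (643.81) = -0.02%.
2004: real = 721.5/1.174 = 614.57; growth vs 2003 (643.65) = -4.52%.
2005: real = 807.8/1.208 = 668.71; growth vs 2004 (614.57) = 8.81%.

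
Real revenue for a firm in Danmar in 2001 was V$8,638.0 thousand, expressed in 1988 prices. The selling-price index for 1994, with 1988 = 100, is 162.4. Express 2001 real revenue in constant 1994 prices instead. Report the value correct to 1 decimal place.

Real revenue in 1994 prices = Real revenue in 1988 prices × (P_1994/P_1988) = 8638.0 × 1.624 = 14028.11.

V$14,028.1 thousand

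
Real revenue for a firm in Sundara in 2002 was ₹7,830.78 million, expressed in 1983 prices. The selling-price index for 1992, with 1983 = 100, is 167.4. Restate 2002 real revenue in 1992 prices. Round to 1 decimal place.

Real revenue in 1992 prices = Real revenue in 1983 prices × (P_1992/P_1983) = 7830.78 × 1.674 = 13108.73.

₹13,108.7 million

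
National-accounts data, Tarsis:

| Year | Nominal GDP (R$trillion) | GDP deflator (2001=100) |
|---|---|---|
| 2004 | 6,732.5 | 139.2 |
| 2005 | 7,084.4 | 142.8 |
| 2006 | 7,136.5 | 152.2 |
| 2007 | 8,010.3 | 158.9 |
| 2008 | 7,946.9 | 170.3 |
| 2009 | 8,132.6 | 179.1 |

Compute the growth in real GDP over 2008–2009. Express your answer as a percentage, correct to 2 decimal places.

-2.69%

Real GDP 2008 = 7946.9/1.703 = 4666.41.
Real GDP 2009 = 8132.6/1.791 = 4540.82.
Change = 4540.82/4666.41 − 1 = -0.0269.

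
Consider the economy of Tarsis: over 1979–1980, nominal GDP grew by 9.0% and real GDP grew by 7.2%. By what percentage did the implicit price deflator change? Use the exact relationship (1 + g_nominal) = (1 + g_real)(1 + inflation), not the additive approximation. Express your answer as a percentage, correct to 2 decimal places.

(1 + g_nom) = (1 + g_real)(1 + π), so π = 1.0900 / 1.0720 − 1 = 0.01679.

1.68%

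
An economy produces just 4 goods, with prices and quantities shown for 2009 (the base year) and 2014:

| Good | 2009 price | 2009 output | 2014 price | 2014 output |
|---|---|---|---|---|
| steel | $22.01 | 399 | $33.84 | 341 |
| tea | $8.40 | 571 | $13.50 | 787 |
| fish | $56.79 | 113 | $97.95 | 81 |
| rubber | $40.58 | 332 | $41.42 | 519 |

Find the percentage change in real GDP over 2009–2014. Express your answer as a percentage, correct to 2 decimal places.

18.85%

Real GDP 2009 = Nominal GDP 2009 = 22.01·399 + 8.40·571 + 56.79·113 + 40.58·332 = 33468.22.
Real GDP 2014 (at 2009 prices) = 22.01·341 + 8.40·787 + 56.79·81 + 40.58·519 = 39777.22.
Real growth = 39777.22/33468.22 − 1 = 0.1885.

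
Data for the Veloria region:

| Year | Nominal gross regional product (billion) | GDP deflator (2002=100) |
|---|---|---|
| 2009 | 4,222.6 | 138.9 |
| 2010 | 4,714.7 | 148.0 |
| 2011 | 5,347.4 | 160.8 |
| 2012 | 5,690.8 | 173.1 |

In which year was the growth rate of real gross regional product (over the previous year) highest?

2010: real = 4714.7/1.480 = 3185.61; growth vs 2009 (3040.03) = 4.79%.
2011: real = 5347.4/1.608 = 3325.50; growth vs 2010 (3185.61) = 4.39%.
2012: real = 5690.8/1.731 = 3287.58; growth vs 2011 (3325.50) = -1.14%.

2010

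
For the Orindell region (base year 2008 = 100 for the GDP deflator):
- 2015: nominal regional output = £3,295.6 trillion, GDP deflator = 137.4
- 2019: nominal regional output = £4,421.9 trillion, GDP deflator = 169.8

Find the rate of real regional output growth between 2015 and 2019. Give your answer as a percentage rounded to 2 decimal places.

Deflate each year: 2015 → 3295.6/1.374 = 2398.54; 2019 → 4421.9/1.698 = 2604.18.
So real regional output changed by 2604.18/2398.54 − 1 = 0.0857, i.e. 8.57%.

8.57%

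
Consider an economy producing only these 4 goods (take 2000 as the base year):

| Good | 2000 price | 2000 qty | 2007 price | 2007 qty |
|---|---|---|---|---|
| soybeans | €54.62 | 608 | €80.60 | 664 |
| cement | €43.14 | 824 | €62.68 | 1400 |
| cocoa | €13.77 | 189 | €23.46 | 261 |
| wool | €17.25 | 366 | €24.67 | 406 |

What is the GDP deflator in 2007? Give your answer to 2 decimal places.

Nominal GDP 2007 = 80.60·664 + 62.68·1400 + 23.46·261 + 24.67·406 = 157409.48.
Real GDP 2007 (at 2000 prices) = 54.62·664 + 43.14·1400 + 13.77·261 + 17.25·406 = 107261.15.
Deflator = Nominal/Real × 100 = 157409.48/107261.15 × 100 = 146.753.

146.75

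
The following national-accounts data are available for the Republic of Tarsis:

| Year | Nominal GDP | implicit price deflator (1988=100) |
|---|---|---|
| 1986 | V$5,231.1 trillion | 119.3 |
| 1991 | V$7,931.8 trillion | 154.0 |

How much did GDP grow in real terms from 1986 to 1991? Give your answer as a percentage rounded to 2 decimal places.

17.46%

Real GDP 1986 = 5231.1 / 1.193 = 4384.83.
Real GDP 1991 = 7931.8 / 1.540 = 5150.52.
Real growth = 5150.52 / 4384.83 − 1 = 0.1746.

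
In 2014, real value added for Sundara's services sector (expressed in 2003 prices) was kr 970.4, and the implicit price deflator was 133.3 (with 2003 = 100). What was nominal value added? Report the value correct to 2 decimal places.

kr 1,293.54

Nominal value added = Real × (implicit price deflator/100) = 970.4 × 1.333 = 1293.54.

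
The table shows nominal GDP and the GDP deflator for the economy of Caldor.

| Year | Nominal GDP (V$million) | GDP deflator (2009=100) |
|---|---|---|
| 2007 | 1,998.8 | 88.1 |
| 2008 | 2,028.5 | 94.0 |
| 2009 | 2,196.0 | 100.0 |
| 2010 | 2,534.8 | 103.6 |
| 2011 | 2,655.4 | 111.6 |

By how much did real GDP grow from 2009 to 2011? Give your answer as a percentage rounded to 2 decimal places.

8.35%

Real GDP 2009 = 2196.0/1.000 = 2196.00.
Real GDP 2011 = 2655.4/1.116 = 2379.39.
Change = 2379.39/2196.00 − 1 = 0.0835.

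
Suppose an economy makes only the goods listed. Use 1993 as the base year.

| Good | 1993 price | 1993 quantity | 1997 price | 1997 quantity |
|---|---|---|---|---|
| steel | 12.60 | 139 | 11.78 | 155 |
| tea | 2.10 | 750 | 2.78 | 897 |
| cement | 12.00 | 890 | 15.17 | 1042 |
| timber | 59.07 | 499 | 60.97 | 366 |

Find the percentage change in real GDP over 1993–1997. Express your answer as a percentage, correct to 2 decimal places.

-12.70%

Real GDP 1993 = Nominal GDP 1993 = 12.60·139 + 2.10·750 + 12.00·890 + 59.07·499 = 43482.33.
Real GDP 1997 (at 1993 prices) = 12.60·155 + 2.10·897 + 12.00·1042 + 59.07·366 = 37960.32.
Real growth = 37960.32/43482.33 − 1 = -0.1270.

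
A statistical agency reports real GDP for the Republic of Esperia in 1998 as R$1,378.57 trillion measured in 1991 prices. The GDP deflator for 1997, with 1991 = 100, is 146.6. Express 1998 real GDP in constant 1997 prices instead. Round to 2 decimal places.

R$2,020.98 trillion

Real GDP in 1997 prices = Real GDP in 1991 prices × (P_1997/P_1991) = 1378.57 × 1.466 = 2020.98.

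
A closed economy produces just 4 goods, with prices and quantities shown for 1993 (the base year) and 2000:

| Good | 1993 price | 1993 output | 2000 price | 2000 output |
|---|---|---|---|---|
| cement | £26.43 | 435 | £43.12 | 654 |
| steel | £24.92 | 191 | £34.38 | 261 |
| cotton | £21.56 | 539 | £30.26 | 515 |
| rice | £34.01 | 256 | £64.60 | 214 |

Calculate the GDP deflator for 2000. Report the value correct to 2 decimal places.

Nominal GDP 2000 = 43.12·654 + 34.38·261 + 30.26·515 + 64.60·214 = 66581.96.
Real GDP 2000 (at 1993 prices) = 26.43·654 + 24.92·261 + 21.56·515 + 34.01·214 = 42170.88.
Deflator = Nominal/Real × 100 = 66581.96/42170.88 × 100 = 157.886.

157.89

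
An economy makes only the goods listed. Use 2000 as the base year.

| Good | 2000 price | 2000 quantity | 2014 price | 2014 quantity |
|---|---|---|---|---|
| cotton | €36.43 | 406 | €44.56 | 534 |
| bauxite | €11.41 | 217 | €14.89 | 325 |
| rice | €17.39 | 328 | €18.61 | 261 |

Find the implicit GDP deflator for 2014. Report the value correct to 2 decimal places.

Nominal GDP 2014 = 44.56·534 + 14.89·325 + 18.61·261 = 33491.50.
Real GDP 2014 (at 2000 prices) = 36.43·534 + 11.41·325 + 17.39·261 = 27700.66.
Deflator = Nominal/Real × 100 = 33491.50/27700.66 × 100 = 120.905.

120.91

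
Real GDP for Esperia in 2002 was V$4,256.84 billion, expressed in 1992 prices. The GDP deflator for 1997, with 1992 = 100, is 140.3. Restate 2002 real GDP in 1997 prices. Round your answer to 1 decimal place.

Real GDP in 1997 prices = Real GDP in 1992 prices × (P_1997/P_1992) = 4256.84 × 1.403 = 5972.35.

V$5,972.3 billion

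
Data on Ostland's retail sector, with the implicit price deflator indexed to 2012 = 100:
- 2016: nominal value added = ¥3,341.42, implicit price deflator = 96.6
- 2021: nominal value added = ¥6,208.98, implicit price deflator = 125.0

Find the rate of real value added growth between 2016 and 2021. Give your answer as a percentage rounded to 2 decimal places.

43.60%

Deflate each year: 2016 → 3341.42/0.966 = 3459.03; 2021 → 6208.98/1.250 = 4967.18.
So real value added changed by 4967.18/3459.03 − 1 = 0.4360, i.e. 43.60%.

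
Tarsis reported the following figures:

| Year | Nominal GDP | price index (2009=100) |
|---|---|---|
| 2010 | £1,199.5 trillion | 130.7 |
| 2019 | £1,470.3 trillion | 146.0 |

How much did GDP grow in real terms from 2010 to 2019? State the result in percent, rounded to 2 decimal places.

9.73%

Real GDP 2010 = 1199.5 / 1.307 = 917.75.
Real GDP 2019 = 1470.3 / 1.460 = 1007.05.
Real growth = 1007.05 / 917.75 − 1 = 0.0973.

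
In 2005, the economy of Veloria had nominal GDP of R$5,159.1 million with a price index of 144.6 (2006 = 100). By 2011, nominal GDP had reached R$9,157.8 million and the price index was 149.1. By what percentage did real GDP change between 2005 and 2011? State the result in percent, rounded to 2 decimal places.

Real GDP 2005 = 5159.1 / 1.446 = 3567.84.
Real GDP 2011 = 9157.8 / 1.491 = 6142.05.
Real growth = 6142.05 / 3567.84 − 1 = 0.7215.

72.15%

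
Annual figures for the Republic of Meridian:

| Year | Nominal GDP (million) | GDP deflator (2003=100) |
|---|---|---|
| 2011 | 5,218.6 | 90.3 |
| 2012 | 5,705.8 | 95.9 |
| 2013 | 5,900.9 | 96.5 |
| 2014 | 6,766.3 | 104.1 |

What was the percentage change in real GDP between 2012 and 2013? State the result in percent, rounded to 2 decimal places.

Real GDP 2012 = 5705.8/0.959 = 5949.74.
Real GDP 2013 = 5900.9/0.965 = 6114.92.
Change = 6114.92/5949.74 − 1 = 0.0278.

2.78%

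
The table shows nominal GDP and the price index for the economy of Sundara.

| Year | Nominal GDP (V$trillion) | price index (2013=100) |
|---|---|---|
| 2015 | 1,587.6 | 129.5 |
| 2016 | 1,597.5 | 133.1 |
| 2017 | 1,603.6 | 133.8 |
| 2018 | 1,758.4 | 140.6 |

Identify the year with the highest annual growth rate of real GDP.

2018

2016: real = 1597.5/1.331 = 1200.23; growth vs 2015 (1225.95) = -2.10%.
2017: real = 1603.6/1.338 = 1198.51; growth vs 2016 (1200.23) = -0.14%.
2018: real = 1758.4/1.406 = 1250.64; growth vs 2017 (1198.51) = 4.35%.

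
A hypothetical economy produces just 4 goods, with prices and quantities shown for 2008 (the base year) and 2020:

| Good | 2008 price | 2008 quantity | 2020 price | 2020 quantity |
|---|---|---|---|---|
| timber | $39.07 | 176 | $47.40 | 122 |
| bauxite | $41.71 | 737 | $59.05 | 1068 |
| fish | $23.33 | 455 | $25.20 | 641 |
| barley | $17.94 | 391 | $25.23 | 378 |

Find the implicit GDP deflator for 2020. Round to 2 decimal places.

Nominal GDP 2020 = 47.40·122 + 59.05·1068 + 25.20·641 + 25.23·378 = 94538.34.
Real GDP 2020 (at 2008 prices) = 39.07·122 + 41.71·1068 + 23.33·641 + 17.94·378 = 71048.67.
Deflator = Nominal/Real × 100 = 94538.34/71048.67 × 100 = 133.061.

133.06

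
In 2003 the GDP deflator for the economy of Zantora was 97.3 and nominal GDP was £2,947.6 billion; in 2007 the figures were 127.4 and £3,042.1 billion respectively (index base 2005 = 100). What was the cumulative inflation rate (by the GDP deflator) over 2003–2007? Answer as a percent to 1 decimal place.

Price-level change = 127.4 / 97.3 − 1 = 0.3094.

30.9%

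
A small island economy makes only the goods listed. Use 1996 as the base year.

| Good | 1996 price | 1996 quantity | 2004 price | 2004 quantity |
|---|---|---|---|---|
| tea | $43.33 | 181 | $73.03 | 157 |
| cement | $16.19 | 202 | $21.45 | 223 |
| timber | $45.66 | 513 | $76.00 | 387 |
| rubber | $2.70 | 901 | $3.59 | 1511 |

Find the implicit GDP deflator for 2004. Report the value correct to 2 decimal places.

158.83

Nominal GDP 2004 = 73.03·157 + 21.45·223 + 76.00·387 + 3.59·1511 = 51085.55.
Real GDP 2004 (at 1996 prices) = 43.33·157 + 16.19·223 + 45.66·387 + 2.70·1511 = 32163.30.
Deflator = Nominal/Real × 100 = 51085.55/32163.30 × 100 = 158.832.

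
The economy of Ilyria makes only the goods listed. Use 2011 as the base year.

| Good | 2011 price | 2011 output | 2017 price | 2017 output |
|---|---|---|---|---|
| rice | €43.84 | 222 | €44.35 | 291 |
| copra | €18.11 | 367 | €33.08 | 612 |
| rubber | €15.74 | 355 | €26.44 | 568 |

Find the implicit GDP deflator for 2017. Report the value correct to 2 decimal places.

Nominal GDP 2017 = 44.35·291 + 33.08·612 + 26.44·568 = 48168.73.
Real GDP 2017 (at 2011 prices) = 43.84·291 + 18.11·612 + 15.74·568 = 32781.08.
Deflator = Nominal/Real × 100 = 48168.73/32781.08 × 100 = 146.941.

146.94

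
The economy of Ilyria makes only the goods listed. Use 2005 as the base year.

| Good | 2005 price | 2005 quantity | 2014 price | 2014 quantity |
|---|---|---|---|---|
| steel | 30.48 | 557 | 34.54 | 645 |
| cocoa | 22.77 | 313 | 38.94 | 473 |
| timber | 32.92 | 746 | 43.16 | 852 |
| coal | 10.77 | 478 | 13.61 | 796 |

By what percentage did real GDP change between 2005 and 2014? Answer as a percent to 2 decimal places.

24.60%

Real GDP 2005 = Nominal GDP 2005 = 30.48·557 + 22.77·313 + 32.92·746 + 10.77·478 = 53810.75.
Real GDP 2014 (at 2005 prices) = 30.48·645 + 22.77·473 + 32.92·852 + 10.77·796 = 67050.57.
Real growth = 67050.57/53810.75 − 1 = 0.2460.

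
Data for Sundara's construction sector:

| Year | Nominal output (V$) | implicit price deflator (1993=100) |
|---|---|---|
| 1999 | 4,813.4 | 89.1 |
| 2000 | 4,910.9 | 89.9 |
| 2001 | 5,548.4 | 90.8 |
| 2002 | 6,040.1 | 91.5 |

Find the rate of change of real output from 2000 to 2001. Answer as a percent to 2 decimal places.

Real output 2000 = 4910.9/0.899 = 5462.63.
Real output 2001 = 5548.4/0.908 = 6110.57.
Change = 6110.57/5462.63 − 1 = 0.1186.

11.86%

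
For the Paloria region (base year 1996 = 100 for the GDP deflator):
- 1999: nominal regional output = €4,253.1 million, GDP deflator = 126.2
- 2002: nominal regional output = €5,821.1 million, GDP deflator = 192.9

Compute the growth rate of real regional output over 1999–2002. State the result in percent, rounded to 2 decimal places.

Real regional output 1999 = 4253.1 / 1.262 = 3370.13.
Real regional output 2002 = 5821.1 / 1.929 = 3017.68.
Real growth = 3017.68 / 3370.13 − 1 = -0.1046.

-10.46%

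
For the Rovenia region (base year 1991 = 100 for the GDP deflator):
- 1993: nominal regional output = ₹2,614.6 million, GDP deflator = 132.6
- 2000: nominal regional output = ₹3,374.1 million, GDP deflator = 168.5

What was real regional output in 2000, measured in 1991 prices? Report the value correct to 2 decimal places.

₹2,002.43 million

Real regional output = Nominal / (GDP deflator/100) = 3374.1 / 1.685 = 2002.43.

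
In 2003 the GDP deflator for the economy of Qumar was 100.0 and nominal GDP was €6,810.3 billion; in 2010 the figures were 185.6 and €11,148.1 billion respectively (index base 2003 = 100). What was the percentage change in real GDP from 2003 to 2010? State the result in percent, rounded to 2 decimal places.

Deflate each year: 2003 → 6810.3/1.000 = 6810.30; 2010 → 11148.1/1.856 = 6006.52.
So real GDP changed by 6006.52/6810.30 − 1 = -0.1180, i.e. -11.80%.

-11.80%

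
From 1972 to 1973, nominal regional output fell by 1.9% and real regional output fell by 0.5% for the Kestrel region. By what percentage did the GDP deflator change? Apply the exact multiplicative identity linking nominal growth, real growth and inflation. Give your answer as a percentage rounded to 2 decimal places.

(1 + g_nom) = (1 + g_real)(1 + π), so π = 0.9810 / 0.9950 − 1 = -0.01407.

-1.41%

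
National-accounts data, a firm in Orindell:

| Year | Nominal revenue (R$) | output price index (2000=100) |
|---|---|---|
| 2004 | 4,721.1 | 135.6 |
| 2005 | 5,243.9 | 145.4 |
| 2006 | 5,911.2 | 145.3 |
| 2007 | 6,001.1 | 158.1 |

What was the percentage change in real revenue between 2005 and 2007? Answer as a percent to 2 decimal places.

Real revenue 2005 = 5243.9/1.454 = 3606.53.
Real revenue 2007 = 6001.1/1.581 = 3795.76.
Change = 3795.76/3606.53 − 1 = 0.0525.

5.25%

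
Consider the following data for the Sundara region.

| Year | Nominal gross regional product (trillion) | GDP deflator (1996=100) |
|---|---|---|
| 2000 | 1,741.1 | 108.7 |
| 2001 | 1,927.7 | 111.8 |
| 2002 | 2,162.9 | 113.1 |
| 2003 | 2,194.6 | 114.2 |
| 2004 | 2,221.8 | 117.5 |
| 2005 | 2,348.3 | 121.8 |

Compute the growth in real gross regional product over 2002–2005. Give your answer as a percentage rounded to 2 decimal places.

Real gross regional product 2002 = 2162.9/1.131 = 1912.38.
Real gross regional product 2005 = 2348.3/1.218 = 1928.00.
Change = 1928.00/1912.38 − 1 = 0.0082.

0.82%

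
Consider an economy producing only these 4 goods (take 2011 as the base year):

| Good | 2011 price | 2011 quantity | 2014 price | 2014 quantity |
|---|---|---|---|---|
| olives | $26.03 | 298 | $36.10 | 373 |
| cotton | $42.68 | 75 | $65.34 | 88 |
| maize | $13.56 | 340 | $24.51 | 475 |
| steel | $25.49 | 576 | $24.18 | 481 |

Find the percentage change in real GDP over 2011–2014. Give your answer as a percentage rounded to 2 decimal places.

6.33%

Real GDP 2011 = Nominal GDP 2011 = 26.03·298 + 42.68·75 + 13.56·340 + 25.49·576 = 30250.58.
Real GDP 2014 (at 2011 prices) = 26.03·373 + 42.68·88 + 13.56·475 + 25.49·481 = 32166.72.
Real growth = 32166.72/30250.58 − 1 = 0.0633.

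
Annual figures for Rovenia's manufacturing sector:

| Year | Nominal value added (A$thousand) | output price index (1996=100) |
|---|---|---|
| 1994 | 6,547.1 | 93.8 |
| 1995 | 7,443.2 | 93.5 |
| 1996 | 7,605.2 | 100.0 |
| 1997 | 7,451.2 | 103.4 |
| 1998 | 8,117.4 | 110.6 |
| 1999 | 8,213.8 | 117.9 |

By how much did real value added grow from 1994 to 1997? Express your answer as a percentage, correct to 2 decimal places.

Real value added 1994 = 6547.1/0.938 = 6979.85.
Real value added 1997 = 7451.2/1.034 = 7206.19.
Change = 7206.19/6979.85 − 1 = 0.0324.

3.24%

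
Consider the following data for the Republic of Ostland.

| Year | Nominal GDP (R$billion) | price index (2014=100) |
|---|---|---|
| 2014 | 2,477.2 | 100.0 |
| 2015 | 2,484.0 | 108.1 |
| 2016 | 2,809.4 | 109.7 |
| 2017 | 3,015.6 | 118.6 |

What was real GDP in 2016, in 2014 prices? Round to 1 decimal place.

Real GDP 2016 = 2809.4 / 1.097 = 2560.98.

R$2,561.0 billion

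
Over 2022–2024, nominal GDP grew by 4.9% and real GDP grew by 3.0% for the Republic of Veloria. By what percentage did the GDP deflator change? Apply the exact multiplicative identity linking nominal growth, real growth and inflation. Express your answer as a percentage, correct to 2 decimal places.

1.84%

(1 + g_nom) = (1 + g_real)(1 + π), so π = 1.0490 / 1.0300 − 1 = 0.01845.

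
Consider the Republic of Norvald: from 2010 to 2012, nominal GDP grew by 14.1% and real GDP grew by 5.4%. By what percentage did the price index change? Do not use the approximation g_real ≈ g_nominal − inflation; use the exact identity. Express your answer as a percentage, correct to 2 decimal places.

8.25%

(1 + g_nom) = (1 + g_real)(1 + π), so π = 1.1410 / 1.0540 − 1 = 0.08254.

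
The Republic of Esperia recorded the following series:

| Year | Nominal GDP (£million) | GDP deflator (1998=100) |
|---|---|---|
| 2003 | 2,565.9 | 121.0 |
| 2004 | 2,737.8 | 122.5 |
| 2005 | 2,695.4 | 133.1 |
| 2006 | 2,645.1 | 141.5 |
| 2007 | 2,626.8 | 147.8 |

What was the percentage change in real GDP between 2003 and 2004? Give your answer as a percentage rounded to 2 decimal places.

5.39%

Real GDP 2003 = 2565.9/1.210 = 2120.58.
Real GDP 2004 = 2737.8/1.225 = 2234.94.
Change = 2234.94/2120.58 − 1 = 0.0539.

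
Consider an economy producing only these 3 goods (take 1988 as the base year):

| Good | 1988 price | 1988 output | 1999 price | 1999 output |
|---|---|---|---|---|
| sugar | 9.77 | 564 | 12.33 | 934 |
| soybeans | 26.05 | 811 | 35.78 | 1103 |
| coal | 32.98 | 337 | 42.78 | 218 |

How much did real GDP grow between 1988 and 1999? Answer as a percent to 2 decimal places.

19.33%

Real GDP 1988 = Nominal GDP 1988 = 9.77·564 + 26.05·811 + 32.98·337 = 37751.09.
Real GDP 1999 (at 1988 prices) = 9.77·934 + 26.05·1103 + 32.98·218 = 45047.97.
Real growth = 45047.97/37751.09 − 1 = 0.1933.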